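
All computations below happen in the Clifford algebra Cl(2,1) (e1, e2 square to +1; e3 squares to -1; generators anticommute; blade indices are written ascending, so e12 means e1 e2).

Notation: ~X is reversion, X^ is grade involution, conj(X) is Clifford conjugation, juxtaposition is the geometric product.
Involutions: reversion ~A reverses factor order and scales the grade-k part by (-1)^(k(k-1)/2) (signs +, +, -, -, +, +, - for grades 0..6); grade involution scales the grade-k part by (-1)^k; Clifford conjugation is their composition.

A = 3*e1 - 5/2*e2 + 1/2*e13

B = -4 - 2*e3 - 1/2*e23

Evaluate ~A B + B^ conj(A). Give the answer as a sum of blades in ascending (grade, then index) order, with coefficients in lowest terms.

first term: -13*e1 + 10*e2 + 5/4*e3 + 1/4*e12 - 4*e13 + 5*e23 - 3/2*e123
second term: 11*e1 - 10*e2 + 5/4*e3 - 1/4*e12 + 8*e13 - 5*e23 + 3/2*e123
Answer: -2*e1 + 5/2*e3 + 4*e13


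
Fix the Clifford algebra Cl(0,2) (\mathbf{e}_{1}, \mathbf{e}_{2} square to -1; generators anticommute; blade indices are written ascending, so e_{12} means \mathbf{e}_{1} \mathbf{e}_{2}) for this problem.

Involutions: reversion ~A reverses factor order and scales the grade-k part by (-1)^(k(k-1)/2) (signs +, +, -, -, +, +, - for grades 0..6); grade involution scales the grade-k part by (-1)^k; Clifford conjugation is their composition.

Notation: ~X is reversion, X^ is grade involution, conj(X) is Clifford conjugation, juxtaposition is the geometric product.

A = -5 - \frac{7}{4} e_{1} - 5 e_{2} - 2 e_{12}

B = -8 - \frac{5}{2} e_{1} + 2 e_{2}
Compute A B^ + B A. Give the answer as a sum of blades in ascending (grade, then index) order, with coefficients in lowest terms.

first term: \frac{275}{8} - \frac{5}{2} e_{1} + 45 e_{2} + 32 e_{12}
second term: \frac{365}{8} + \frac{45}{2} e_{1} + 25 e_{2} + 32 e_{12}
Answer: 80 + 20 e_{1} + 70 e_{2} + 64 e_{12}


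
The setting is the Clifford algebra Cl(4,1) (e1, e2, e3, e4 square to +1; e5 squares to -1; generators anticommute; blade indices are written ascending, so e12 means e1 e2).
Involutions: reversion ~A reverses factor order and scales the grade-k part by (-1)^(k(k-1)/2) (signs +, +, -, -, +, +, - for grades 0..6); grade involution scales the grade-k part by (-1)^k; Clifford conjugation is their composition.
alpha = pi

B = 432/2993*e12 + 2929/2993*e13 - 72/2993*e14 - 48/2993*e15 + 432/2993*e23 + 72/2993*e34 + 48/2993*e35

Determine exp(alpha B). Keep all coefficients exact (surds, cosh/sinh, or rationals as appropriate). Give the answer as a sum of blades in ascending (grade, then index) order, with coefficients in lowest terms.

B^2 term by term: the squares give (432/2993)^2*(e12)^2 + (2929/2993)^2*(e13)^2 + (-72/2993)^2*(e14)^2 + (-48/2993)^2*(e15)^2 + (432/2993)^2*(e23)^2 + (72/2993)^2*(e34)^2 + (48/2993)^2*(e35)^2 = 186624/8958049*(-1) + 8579041/8958049*(-1) + 5184/8958049*(-1) + 2304/8958049*(+1) + 186624/8958049*(-1) + 5184/8958049*(-1) + 2304/8958049*(+1) = -1 (each basis 2-blade squares to minus the product of its generators' squares); cross terms between blades sharing an index anticommute and cancel; the commuting (index-disjoint) pairs give grade-4 terms 2*c*c'*(blade product), which cancel blade by blade — e1234: 62208/8958049 - 62208/8958049 = 0; e1235: 41472/8958049 - 41472/8958049 = 0; e1345: 6912/8958049 - 6912/8958049 = 0 — confirming B is simple. So B^2 = -1.
B^2 = -1 — the negative square puts this in the circular regime; l = 1, alpha*l = pi, so exp(alpha B) = cos(pi) + (sin(pi)/1)*B = -1 + (0)*B.
Answer: -1


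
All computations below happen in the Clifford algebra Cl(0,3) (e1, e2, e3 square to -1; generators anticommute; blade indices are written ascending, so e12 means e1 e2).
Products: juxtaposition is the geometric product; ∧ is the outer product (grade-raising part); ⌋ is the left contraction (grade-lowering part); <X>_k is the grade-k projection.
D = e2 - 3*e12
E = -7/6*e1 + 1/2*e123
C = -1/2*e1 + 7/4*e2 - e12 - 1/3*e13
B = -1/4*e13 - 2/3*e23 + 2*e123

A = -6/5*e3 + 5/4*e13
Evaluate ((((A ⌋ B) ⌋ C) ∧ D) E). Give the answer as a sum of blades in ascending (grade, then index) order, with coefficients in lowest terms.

step 1: 5/16 + 3/10*e1 + 33/10*e2 + 12/5*e12
step 2: -129/40 - 553/160*e1 + 271/320*e2 + 1/10*e3 - 5/16*e12 - 5/48*e13
step 3: -129/40*e2 + 199/32*e12 - 1/10*e23 - 47/240*e123
step 4: -47/480 + 1/20*e1 - 1393/192*e2 - 199/64*e3 - 301/80*e12 - 129/80*e13 - 329/1440*e23 + 7/60*e123
Answer: -47/480 + 1/20*e1 - 1393/192*e2 - 199/64*e3 - 301/80*e12 - 129/80*e13 - 329/1440*e23 + 7/60*e123


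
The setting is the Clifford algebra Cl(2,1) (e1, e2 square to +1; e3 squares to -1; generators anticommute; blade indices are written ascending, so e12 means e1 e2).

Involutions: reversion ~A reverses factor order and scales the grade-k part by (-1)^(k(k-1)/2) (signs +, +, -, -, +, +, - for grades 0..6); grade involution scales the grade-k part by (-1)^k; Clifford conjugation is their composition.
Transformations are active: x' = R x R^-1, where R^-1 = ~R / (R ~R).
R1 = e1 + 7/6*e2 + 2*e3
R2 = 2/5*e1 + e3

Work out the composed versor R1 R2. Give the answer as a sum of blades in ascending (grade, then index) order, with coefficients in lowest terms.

Distribute over the terms of R2 (each basis-blade product reordered to ascending indices, repeated generators contracted through their squares):
R1 (2/5*e1) = 2/5 - 7/15*e12 - 4/5*e13
R1 (e3) = -2 + e13 + 7/6*e23
Summing the partial products and collecting blades:
Answer: -8/5 - 7/15*e12 + 1/5*e13 + 7/6*e23


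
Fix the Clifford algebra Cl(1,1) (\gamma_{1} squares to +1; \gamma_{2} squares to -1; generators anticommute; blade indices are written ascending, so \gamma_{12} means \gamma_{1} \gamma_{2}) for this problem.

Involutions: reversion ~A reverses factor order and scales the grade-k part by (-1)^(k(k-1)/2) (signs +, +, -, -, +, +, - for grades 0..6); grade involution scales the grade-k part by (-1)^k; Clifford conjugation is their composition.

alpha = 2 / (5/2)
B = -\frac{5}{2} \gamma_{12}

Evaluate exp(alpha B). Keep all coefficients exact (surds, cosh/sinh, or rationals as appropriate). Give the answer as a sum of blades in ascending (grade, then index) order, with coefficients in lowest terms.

B^2 = (-\frac{5}{2})^2*(\gamma_{12})^2 = \frac{25}{4}*(+1) = \frac{25}{4} (a basis 2-blade squares to minus the product of its generators' squares).
B^2 = \frac{25}{4} — the positive square puts this in the hyperbolic regime; l = \frac{5}{2}, alpha*l = 2, so exp(alpha B) = cosh(2) + (sinh(2)/(\frac{5}{2}))*B = \cosh{\left(2 \right)} + (\frac{2 \sinh{\left(2 \right)}}{5})*B.
Answer: \cosh{\left(2 \right)} - \sinh{\left(2 \right)} \gamma_{12}


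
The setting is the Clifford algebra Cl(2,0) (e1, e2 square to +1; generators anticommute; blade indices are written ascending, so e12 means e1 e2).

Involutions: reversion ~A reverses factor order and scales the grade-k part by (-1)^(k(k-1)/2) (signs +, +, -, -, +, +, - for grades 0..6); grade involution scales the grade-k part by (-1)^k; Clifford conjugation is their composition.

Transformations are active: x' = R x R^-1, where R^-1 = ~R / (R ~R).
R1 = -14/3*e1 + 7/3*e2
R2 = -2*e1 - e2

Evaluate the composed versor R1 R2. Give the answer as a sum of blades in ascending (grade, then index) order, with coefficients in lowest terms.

Distribute over the terms of R1 (each basis-blade product reordered to ascending indices, repeated generators contracted through their squares):
(-14/3*e1) R2 = 28/3 + 14/3*e12
(7/3*e2) R2 = -7/3 + 14/3*e12
Summing the partial products and collecting blades:
Answer: 7 + 28/3*e12


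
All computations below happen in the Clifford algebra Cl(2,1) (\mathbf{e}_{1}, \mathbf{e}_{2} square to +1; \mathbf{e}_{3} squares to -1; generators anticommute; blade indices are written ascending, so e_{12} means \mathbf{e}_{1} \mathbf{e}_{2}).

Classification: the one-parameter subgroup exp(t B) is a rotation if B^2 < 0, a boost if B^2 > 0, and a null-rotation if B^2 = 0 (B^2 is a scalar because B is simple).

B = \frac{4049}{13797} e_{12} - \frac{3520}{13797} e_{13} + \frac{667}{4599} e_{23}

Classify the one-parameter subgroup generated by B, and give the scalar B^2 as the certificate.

B^2 term by term: the squares give (\frac{4049}{13797})^2*(e_{12})^2 + (-\frac{3520}{13797})^2*(e_{13})^2 + (\frac{667}{4599})^2*(e_{23})^2 = \frac{16394401}{190357209}*(-1) + \frac{12390400}{190357209}*(+1) + \frac{444889}{21150801}*(+1) = 0 (each basis 2-blade squares to minus the product of its generators' squares); cross terms between blades sharing an index anticommute and cancel. So B^2 = 0.
Answer: null-rotation, certificate B^2 = 0. B^2 = 0 is basis-independent, so its sign is the whole story.


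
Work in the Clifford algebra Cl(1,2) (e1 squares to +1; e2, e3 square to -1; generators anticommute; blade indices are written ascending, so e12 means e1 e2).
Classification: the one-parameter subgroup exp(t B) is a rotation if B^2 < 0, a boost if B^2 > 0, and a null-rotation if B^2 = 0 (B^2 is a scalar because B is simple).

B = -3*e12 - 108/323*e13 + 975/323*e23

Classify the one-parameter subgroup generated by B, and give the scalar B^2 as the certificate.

B^2 term by term: the squares give (-3)^2*(e12)^2 + (-108/323)^2*(e13)^2 + (975/323)^2*(e23)^2 = 9*(+1) + 11664/104329*(+1) + 950625/104329*(-1) = 0 (each basis 2-blade squares to minus the product of its generators' squares); cross terms between blades sharing an index anticommute and cancel. So B^2 = 0.
Answer: null-rotation, certificate B^2 = 0. Because 0 is invariant under every versor sandwich, the classification follows from its sign alone.


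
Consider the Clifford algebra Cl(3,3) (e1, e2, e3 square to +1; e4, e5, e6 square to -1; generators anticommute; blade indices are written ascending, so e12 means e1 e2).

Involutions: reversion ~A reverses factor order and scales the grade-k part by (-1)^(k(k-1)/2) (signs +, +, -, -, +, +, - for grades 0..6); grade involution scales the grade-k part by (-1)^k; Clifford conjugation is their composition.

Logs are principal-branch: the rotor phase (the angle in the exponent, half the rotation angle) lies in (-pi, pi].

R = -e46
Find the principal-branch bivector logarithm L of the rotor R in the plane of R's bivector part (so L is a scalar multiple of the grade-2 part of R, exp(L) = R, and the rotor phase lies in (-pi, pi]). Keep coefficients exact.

The scalar part of R is 0, which fixes the principal-branch rotor phase; the unit plane is then the bivector part divided by the sine of that phase, and L is that plane scaled by the phase.
Concretely: cos(phase) = 0 gives phase = ±pi/2, and since phase/sin(phase) is even the sign is immaterial: L = (phase/sin(phase)) * <R>_2 = (pi/2) * <R>_2.
Answer: -pi/2*e46


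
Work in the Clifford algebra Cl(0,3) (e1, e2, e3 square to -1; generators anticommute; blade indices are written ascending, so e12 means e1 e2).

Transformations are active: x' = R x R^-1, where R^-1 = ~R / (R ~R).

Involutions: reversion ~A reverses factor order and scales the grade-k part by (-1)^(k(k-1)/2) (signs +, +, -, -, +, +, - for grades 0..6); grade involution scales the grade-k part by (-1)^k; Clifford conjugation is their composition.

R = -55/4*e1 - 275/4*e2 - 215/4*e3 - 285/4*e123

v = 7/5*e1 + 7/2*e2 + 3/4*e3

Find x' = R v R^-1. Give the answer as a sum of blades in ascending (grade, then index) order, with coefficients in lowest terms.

~R = -55/4*e1 - 275/4*e2 - 215/4*e3 + 285/4*e123, and R ~R = -51525/4, so R^-1 = ~R / (-51525/4).
R v = 4803/16 + 1625/16*e12 - 2951/16*e13 + 3781/16*e23
Answer: 25489/13740*e1 + 5993/3435*e2 + 19777/6870*e3


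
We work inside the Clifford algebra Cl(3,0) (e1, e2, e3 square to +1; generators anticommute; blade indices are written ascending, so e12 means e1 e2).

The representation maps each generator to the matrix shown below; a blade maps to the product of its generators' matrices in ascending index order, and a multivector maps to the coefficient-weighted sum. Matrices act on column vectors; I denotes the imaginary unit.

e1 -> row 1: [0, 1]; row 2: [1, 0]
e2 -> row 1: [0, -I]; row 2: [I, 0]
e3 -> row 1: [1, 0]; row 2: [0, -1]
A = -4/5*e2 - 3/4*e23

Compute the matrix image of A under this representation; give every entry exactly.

Bivector images (products of the table entries): rho(e23) = rho(e2)rho(e3) = row 1: [0, I]; row 2: [I, 0].
M = (-4/5)*rho(e2) + (-3/4)*rho(e23), summed entrywise:
Answer: row 1: [0, I/20]; row 2: [-31*I/20, 0]


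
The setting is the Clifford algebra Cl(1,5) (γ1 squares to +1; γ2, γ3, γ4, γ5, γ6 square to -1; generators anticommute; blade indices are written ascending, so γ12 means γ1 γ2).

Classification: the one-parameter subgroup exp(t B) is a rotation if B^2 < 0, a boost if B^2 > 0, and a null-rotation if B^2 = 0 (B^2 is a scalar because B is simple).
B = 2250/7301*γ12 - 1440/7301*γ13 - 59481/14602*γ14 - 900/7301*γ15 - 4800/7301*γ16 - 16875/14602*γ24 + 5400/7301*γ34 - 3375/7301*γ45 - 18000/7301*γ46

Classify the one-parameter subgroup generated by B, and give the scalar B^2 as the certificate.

B^2 term by term: the squares give (2250/7301)^2*(γ12)^2 + (-1440/7301)^2*(γ13)^2 + (-59481/14602)^2*(γ14)^2 + (-900/7301)^2*(γ15)^2 + (-4800/7301)^2*(γ16)^2 + (-16875/14602)^2*(γ24)^2 + (5400/7301)^2*(γ34)^2 + (-3375/7301)^2*(γ45)^2 + (-18000/7301)^2*(γ46)^2 = 5062500/53304601*(+1) + 2073600/53304601*(+1) + 3537989361/213218404*(+1) + 810000/53304601*(+1) + 23040000/53304601*(+1) + 284765625/213218404*(-1) + 29160000/53304601*(-1) + 11390625/53304601*(-1) + 324000000/53304601*(-1) = 9 (each basis 2-blade squares to minus the product of its generators' squares); cross terms between blades sharing an index anticommute and cancel; the commuting (index-disjoint) pairs give grade-4 terms 2*c*c'*(blade product), which cancel blade by blade — γ1234: 24300000/53304601 - 24300000/53304601 = 0; γ1245: -15187500/53304601 + 15187500/53304601 = 0; γ1246: -81000000/53304601 + 81000000/53304601 = 0; γ1345: 9720000/53304601 - 9720000/53304601 = 0; γ1346: 51840000/53304601 - 51840000/53304601 = 0; γ1456: -32400000/53304601 + 32400000/53304601 = 0 — confirming B is simple. So B^2 = 9.
Answer: boost, certificate B^2 = 9. The scalar 9 is the complete invariant here: its sign names the subgroup type.


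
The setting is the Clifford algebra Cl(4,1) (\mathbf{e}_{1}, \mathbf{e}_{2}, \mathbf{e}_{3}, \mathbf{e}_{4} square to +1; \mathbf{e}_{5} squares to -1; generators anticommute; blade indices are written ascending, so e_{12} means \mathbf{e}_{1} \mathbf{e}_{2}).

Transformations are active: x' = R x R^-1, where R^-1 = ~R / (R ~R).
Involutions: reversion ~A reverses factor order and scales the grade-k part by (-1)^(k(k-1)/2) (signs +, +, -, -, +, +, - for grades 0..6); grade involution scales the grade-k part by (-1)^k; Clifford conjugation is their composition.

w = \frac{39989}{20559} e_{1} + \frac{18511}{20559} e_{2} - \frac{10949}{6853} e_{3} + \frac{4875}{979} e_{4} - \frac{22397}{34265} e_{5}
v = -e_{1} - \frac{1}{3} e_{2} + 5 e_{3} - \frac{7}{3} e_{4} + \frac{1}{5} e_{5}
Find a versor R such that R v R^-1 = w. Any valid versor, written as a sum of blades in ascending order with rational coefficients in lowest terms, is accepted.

Key observation: q(v) = q(w) = \frac{7091}{225} (sandwiches preserve the norm), so R = v + w = \frac{19430}{20559} e_{1} + \frac{3886}{6853} e_{2} + \frac{23316}{6853} e_{3} + \frac{7772}{2937} e_{4} - \frac{15544}{34265} e_{5} works whenever it is invertible — the component of v along it is kept and (v - w)/2 reverses, sending v to w.
Answer: \frac{19430}{20559} e_{1} + \frac{3886}{6853} e_{2} + \frac{23316}{6853} e_{3} + \frac{7772}{2937} e_{4} - \frac{15544}{34265} e_{5}


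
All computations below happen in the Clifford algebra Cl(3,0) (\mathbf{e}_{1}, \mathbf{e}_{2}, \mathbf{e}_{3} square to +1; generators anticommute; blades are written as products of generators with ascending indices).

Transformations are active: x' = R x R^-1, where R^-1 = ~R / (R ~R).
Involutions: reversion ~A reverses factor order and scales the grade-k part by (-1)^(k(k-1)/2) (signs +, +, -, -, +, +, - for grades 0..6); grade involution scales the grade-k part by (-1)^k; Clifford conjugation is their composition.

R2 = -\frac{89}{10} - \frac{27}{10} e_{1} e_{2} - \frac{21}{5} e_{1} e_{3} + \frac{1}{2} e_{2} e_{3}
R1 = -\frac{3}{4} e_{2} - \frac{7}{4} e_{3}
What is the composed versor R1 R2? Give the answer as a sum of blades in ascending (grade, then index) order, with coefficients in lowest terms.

Distribute over the terms of R1 (each basis-blade product reordered to ascending indices, repeated generators contracted through their squares):
(-\frac{3}{4} e_{2}) R2 = -\frac{81}{40} e_{1} + \frac{267}{40} e_{2} - \frac{3}{8} e_{3} - \frac{63}{20} e_{1} e_{2} e_{3}
(-\frac{7}{4} e_{3}) R2 = -\frac{147}{20} e_{1} + \frac{7}{8} e_{2} + \frac{623}{40} e_{3} + \frac{189}{40} e_{1} e_{2} e_{3}
Summing the partial products and collecting blades:
Answer: -\frac{75}{8} e_{1} + \frac{151}{20} e_{2} + \frac{76}{5} e_{3} + \frac{63}{40} e_{1} e_{2} e_{3}


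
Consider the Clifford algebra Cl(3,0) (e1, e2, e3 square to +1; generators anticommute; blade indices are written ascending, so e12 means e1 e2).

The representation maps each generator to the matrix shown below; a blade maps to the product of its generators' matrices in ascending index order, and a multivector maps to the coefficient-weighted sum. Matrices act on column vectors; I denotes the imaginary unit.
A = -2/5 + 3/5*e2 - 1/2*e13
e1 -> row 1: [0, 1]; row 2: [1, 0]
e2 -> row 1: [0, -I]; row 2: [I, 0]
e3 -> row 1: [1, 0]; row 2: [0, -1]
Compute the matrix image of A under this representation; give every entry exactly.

Bivector images (products of the table entries): rho(e13) = rho(e1)rho(e3) = row 1: [0, -1]; row 2: [1, 0].
M = (-2/5)*1 + (3/5)*rho(e2) + (-1/2)*rho(e13), summed entrywise (1 is the identity matrix):
Answer: row 1: [-2/5, 1/2 - 3*I/5]; row 2: [-1/2 + 3*I/5, -2/5]


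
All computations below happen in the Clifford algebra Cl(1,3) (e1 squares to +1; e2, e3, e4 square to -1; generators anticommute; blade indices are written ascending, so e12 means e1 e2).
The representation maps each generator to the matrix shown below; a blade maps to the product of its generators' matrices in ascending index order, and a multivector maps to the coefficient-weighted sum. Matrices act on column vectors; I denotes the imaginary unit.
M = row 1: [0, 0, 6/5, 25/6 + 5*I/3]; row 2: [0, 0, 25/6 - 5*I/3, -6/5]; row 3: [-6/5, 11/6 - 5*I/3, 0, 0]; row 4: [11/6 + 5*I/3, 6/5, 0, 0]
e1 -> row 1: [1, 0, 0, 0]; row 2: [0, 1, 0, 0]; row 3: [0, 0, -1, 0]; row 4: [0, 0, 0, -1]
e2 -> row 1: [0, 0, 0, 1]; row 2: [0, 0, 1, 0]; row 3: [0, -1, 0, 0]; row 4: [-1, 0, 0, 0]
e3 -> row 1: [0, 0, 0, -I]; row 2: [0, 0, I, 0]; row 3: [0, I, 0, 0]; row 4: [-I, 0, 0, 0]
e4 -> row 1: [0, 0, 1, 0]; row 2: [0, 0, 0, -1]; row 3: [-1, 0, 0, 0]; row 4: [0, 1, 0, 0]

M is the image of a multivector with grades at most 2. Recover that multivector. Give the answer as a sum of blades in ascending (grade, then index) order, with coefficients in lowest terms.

Method: the blade images are trace-orthogonal — tr(rho(e_A) rho(e_B)^-1) = 4 if A = B and 0 otherwise — and rho(e_A)^-1 = (e_A)^2 * rho(e_A) with (e_A)^2 = +1 or -1, so the coefficient of e_A in the preimage is (e_A)^2 * tr(M rho(e_A))/4.
Nonzero projections over blades of grade <= 2: e2: (e2)^2 = -1, tr(M rho(e2)) = -14/3, coefficient 7/6; e3: (e3)^2 = -1, tr(M rho(e3)) = 20/3, coefficient -5/3; e4: (e4)^2 = -1, tr(M rho(e4)) = -24/5, coefficient 6/5; e12: (e12)^2 = +1, tr(M rho(e12)) = 12, coefficient 3. Every other blade of grade <= 2 projects to 0.
Answer: 7/6*e2 - 5/3*e3 + 6/5*e4 + 3*e12


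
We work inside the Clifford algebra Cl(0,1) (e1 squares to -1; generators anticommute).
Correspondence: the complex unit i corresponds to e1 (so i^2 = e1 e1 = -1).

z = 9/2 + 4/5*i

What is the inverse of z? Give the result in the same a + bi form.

In blades: z = 9/2 + 4/5*e1.
With qbar = 9/2 - 4/5*e1 (scalar fixed, mapped units negated), z qbar = 2089/100 (the sum of squared coefficients), so z^-1 = qbar / (2089/100) = 450/2089 - 80/2089*e1; translating back:
Answer: 450/2089 - 80/2089*i


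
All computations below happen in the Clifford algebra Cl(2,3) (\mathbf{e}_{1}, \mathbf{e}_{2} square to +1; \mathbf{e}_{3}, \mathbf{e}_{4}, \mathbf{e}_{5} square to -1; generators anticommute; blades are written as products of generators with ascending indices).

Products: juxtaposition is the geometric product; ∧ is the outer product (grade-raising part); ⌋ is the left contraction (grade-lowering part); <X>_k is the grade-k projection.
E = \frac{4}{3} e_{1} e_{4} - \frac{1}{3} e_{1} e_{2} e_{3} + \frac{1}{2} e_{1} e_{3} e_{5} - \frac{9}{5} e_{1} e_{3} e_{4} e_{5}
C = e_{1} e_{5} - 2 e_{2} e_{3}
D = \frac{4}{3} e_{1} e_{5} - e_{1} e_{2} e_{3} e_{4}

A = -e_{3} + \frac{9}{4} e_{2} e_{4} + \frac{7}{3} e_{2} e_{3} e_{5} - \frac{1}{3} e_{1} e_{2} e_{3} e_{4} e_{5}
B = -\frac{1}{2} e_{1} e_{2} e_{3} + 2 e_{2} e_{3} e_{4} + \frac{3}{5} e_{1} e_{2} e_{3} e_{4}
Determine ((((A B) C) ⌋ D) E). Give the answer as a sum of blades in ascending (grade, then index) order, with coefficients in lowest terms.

step 1: -\frac{9}{2} e_{3} - \frac{1}{5} e_{5} - \frac{1}{2} e_{1} e_{2} - \frac{27}{20} e_{1} e_{3} + \frac{1}{2} e_{1} e_{5} - 2 e_{2} e_{4} - \frac{9}{2} e_{4} e_{5} + \frac{3}{5} e_{1} e_{2} e_{4} - \frac{9}{8} e_{1} e_{3} e_{4} + \frac{7}{5} e_{1} e_{4} e_{5}
step 2: \frac{1}{2} - \frac{1}{5} e_{1} + 9 e_{2} - \frac{7}{5} e_{4} + \frac{27}{10} e_{1} e_{2} + e_{1} e_{3} + \frac{9}{2} e_{1} e_{4} + \frac{1}{2} e_{2} e_{5} + 4 e_{3} e_{4} + \frac{27}{20} e_{3} e_{5} + \frac{9}{4} e_{1} e_{2} e_{4} - \frac{6}{5} e_{1} e_{3} e_{4} + \frac{9}{2} e_{1} e_{3} e_{5} + \frac{2}{5} e_{2} e_{3} e_{5} + \frac{3}{5} e_{2} e_{4} e_{5} - \frac{9}{8} e_{3} e_{4} e_{5} - e_{1} e_{2} e_{3} e_{5} - 2 e_{1} e_{2} e_{4} e_{5} + 9 e_{2} e_{3} e_{4} e_{5} - \frac{14}{5} e_{1} e_{2} e_{3} e_{4} e_{5}
step 3: -\frac{6}{5} e_{2} + \frac{9}{4} e_{3} - \frac{4}{15} e_{5} + 4 e_{1} e_{2} + \frac{2}{3} e_{1} e_{5} - \frac{9}{2} e_{2} e_{3} + e_{2} e_{4} + \frac{27}{10} e_{3} e_{4} + \frac{7}{5} e_{1} e_{2} e_{3} + 9 e_{1} e_{3} e_{4} + \frac{1}{5} e_{2} e_{3} e_{4} - \frac{1}{2} e_{1} e_{2} e_{3} e_{4}
step 4: -\frac{7}{15} + \frac{3}{2} e_{1} - 11 e_{3} - \frac{1}{6} e_{4} + \frac{81}{5} e_{5} - \frac{7}{12} e_{1} e_{2} - \frac{58}{15} e_{1} e_{3} + \frac{1}{15} e_{1} e_{4} + \frac{1197}{200} e_{1} e_{5} - \frac{2}{3} e_{2} e_{3} - \frac{25}{3} e_{2} e_{4} + \frac{1}{5} e_{2} e_{5} - \frac{6}{5} e_{3} e_{4} + \frac{97}{18} e_{4} e_{5} + \frac{4}{15} e_{1} e_{2} e_{3} + \frac{7}{10} e_{1} e_{2} e_{4} + \frac{189}{100} e_{1} e_{2} e_{5} - \frac{214}{75} e_{1} e_{3} e_{4} - \frac{55}{18} e_{1} e_{4} e_{5} + \frac{28}{15} e_{2} e_{3} e_{4} - \frac{16}{9} e_{2} e_{3} e_{5} + \frac{277}{100} e_{2} e_{4} e_{5} - 6 e_{1} e_{2} e_{3} e_{4} - \frac{58}{45} e_{1} e_{2} e_{3} e_{5} - \frac{41}{5} e_{1} e_{2} e_{4} e_{5} + \frac{36}{5} e_{2} e_{3} e_{4} e_{5} - \frac{133}{50} e_{1} e_{2} e_{3} e_{4} e_{5}
Answer: -\frac{7}{15} + \frac{3}{2} e_{1} - 11 e_{3} - \frac{1}{6} e_{4} + \frac{81}{5} e_{5} - \frac{7}{12} e_{1} e_{2} - \frac{58}{15} e_{1} e_{3} + \frac{1}{15} e_{1} e_{4} + \frac{1197}{200} e_{1} e_{5} - \frac{2}{3} e_{2} e_{3} - \frac{25}{3} e_{2} e_{4} + \frac{1}{5} e_{2} e_{5} - \frac{6}{5} e_{3} e_{4} + \frac{97}{18} e_{4} e_{5} + \frac{4}{15} e_{1} e_{2} e_{3} + \frac{7}{10} e_{1} e_{2} e_{4} + \frac{189}{100} e_{1} e_{2} e_{5} - \frac{214}{75} e_{1} e_{3} e_{4} - \frac{55}{18} e_{1} e_{4} e_{5} + \frac{28}{15} e_{2} e_{3} e_{4} - \frac{16}{9} e_{2} e_{3} e_{5} + \frac{277}{100} e_{2} e_{4} e_{5} - 6 e_{1} e_{2} e_{3} e_{4} - \frac{58}{45} e_{1} e_{2} e_{3} e_{5} - \frac{41}{5} e_{1} e_{2} e_{4} e_{5} + \frac{36}{5} e_{2} e_{3} e_{4} e_{5} - \frac{133}{50} e_{1} e_{2} e_{3} e_{4} e_{5}


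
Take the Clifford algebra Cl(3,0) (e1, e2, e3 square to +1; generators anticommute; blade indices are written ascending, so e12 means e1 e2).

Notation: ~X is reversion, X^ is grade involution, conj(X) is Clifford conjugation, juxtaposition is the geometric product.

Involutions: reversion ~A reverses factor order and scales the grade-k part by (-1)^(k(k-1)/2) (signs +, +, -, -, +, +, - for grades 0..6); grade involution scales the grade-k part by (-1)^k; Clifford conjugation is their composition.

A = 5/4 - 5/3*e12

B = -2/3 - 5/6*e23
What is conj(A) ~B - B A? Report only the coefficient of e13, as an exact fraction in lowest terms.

first term: -5/6 - 10/9*e12 + 25/18*e13 + 25/24*e23
second term: -5/6 + 10/9*e12 - 25/18*e13 - 25/24*e23
Answer: 25/9


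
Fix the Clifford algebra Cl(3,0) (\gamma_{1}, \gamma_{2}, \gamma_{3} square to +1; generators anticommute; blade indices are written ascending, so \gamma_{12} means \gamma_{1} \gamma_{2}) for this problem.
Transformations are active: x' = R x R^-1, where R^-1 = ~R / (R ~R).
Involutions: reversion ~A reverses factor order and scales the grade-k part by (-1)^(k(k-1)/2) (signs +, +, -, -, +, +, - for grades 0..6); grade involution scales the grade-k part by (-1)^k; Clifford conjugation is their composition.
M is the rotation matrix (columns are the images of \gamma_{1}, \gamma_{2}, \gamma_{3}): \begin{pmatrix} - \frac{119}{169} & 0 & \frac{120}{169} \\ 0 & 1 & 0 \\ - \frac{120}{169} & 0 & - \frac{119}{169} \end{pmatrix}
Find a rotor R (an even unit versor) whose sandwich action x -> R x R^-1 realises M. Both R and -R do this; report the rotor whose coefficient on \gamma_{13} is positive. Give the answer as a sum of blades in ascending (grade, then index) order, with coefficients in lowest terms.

Method: write R = a + b12*\gamma_{12} + b13*\gamma_{13} + b23*\gamma_{23} with a^2 + b12^2 + b13^2 + b23^2 = 1 (so R^-1 = ~R). Expanding the columns R e_j ~R gives tr M = 4a^2 - 1 and, from the antisymmetric part, M21 - M12 = -4a*b12, M13 - M31 = 4a*b13, M32 - M23 = -4a*b23.
Here tr M = -\frac{69}{169}, so a^2 = (1 + tr M)/4 = \frac{25}{169} and a = ±\frac{5}{13}. Taking a = \frac{5}{13}: M21 - M12 = 0, M13 - M31 = \frac{240}{169}, M32 - M23 = 0, giving b12 = 0, b13 = \frac{12}{13}, b23 = 0, i.e. R = \frac{5}{13} + \frac{12}{13} \gamma_{13}.
Its \gamma_{13} coefficient is already positive.
Answer: \frac{5}{13} + \frac{12}{13} \gamma_{13}. Uniqueness: Spin(3) -> SO(3) maps R and -R to the same rotation of trace -\frac{69}{169}; fixing the sign of the \gamma_{13} coefficient removes the ambiguity.


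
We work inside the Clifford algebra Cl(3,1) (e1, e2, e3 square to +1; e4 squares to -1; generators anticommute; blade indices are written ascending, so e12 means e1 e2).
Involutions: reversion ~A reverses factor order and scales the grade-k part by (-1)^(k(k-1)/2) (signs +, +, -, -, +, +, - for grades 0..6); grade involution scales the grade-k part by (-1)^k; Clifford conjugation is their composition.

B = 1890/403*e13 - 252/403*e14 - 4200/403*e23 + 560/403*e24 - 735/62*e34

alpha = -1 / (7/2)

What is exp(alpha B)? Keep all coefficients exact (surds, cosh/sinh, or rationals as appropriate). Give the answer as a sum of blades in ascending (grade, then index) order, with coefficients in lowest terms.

B^2 term by term: the squares give (1890/403)^2*(e13)^2 + (-252/403)^2*(e14)^2 + (-4200/403)^2*(e23)^2 + (560/403)^2*(e24)^2 + (-735/62)^2*(e34)^2 = 3572100/162409*(-1) + 63504/162409*(+1) + 17640000/162409*(-1) + 313600/162409*(+1) + 540225/3844*(+1) = 49/4 (each basis 2-blade squares to minus the product of its generators' squares); cross terms between blades sharing an index anticommute and cancel; the commuting (index-disjoint) pairs give grade-4 terms 2*c*c'*(blade product), which cancel blade by blade — e1234: -2116800/162409 + 2116800/162409 = 0 — confirming B is simple. So B^2 = 49/4.
B^2 = 49/4 — the series telescopes hyperbolically here: l = 7/2, alpha*l = -1, so exp(alpha B) = cosh(-1) + (sinh(-1)/(7/2))*B = cosh(1) + (-2*sinh(1)/7)*B.
Answer: cosh(1) - 540*sinh(1)/403*e13 + 72*sinh(1)/403*e14 + 1200*sinh(1)/403*e23 - 160*sinh(1)/403*e24 + 105*sinh(1)/31*e34


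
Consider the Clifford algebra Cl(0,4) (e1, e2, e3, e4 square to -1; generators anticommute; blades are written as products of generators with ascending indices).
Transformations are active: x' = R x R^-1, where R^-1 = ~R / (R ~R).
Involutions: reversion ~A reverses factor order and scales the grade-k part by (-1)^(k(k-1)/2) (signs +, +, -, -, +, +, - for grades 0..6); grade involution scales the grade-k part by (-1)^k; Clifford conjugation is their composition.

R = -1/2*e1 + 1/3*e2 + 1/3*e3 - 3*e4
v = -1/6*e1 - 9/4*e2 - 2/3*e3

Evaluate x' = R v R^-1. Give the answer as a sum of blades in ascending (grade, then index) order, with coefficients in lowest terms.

~R = -1/2*e1 + 1/3*e2 + 1/3*e3 - 3*e4, and R ~R = -341/36, so R^-1 = ~R / (-341/36).
R v = 8/9 + 85/72*e1 e2 + 7/18*e1 e3 - 1/2*e1 e4 + 19/36*e2 e3 - 27/4*e2 e4 - 2*e3 e4
Answer: 533/2046*e1 + 8951/4092*e2 + 206/341*e3 + 192/341*e4


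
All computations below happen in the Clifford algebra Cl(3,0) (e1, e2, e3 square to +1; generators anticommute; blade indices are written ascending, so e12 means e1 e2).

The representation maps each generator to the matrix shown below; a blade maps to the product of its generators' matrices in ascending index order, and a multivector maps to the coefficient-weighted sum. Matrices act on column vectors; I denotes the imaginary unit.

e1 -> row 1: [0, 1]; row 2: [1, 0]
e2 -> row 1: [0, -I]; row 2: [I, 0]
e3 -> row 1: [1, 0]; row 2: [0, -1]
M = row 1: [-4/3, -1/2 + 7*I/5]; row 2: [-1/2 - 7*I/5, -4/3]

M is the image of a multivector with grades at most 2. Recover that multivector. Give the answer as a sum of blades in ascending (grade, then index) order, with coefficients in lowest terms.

Method: 1, rho(e1), rho(e2), rho(e3) form a trace-orthogonal basis of the 2x2 complex matrices (tr(X Y) = 2 if X = Y, else 0), so M = m0*1 + m1*rho(e1) + m2*rho(e2) + m3*rho(e3) with m0 = tr(M)/2 = -4/3, m1 = tr(M rho(e1))/2 = -1/2, m2 = tr(M rho(e2))/2 = -7/5, m3 = tr(M rho(e3))/2 = 0.
Multiplying table entries, the bivector images are rho(e12) = I*rho(e3), rho(e13) = -I*rho(e2), rho(e23) = I*rho(e1); with real blade coefficients the real parts of m0..m3 are the coefficients of 1, e1, e2, e3 and the imaginary parts give the bivectors (e23: Im m1, e13: -Im m2, e12: Im m3).
Answer: -4/3 - 1/2*e1 - 7/5*e2


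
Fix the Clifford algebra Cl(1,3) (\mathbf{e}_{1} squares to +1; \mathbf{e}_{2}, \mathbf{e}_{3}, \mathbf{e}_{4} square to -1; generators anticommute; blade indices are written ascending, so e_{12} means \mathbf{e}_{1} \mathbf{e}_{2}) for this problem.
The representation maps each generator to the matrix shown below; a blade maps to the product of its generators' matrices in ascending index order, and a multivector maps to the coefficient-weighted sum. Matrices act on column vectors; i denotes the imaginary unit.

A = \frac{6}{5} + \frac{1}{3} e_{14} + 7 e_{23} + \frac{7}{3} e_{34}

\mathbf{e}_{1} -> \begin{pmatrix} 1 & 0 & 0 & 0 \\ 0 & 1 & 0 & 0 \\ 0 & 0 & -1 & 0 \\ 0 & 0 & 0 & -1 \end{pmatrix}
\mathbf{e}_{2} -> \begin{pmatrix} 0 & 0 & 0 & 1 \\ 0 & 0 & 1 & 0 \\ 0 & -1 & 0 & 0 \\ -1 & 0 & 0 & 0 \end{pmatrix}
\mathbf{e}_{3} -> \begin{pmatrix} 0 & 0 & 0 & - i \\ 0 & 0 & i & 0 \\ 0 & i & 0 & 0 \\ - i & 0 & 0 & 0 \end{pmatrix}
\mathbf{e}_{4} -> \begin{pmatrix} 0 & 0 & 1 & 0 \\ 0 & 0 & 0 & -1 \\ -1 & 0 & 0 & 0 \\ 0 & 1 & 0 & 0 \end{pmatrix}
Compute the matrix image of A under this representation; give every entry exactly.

Bivector images (products of the table entries): rho(e_{14}) = rho(\mathbf{e}_{1})rho(\mathbf{e}_{4}) = \begin{pmatrix} 0 & 0 & 1 & 0 \\ 0 & 0 & 0 & -1 \\ 1 & 0 & 0 & 0 \\ 0 & -1 & 0 & 0 \end{pmatrix}; rho(e_{23}) = rho(\mathbf{e}_{2})rho(\mathbf{e}_{3}) = \begin{pmatrix} - i & 0 & 0 & 0 \\ 0 & i & 0 & 0 \\ 0 & 0 & - i & 0 \\ 0 & 0 & 0 & i \end{pmatrix}; rho(e_{34}) = rho(\mathbf{e}_{3})rho(\mathbf{e}_{4}) = \begin{pmatrix} 0 & - i & 0 & 0 \\ - i & 0 & 0 & 0 \\ 0 & 0 & 0 & - i \\ 0 & 0 & - i & 0 \end{pmatrix}.
M = (\frac{6}{5})*1 + (\frac{1}{3})*rho(e_{14}) + (7)*rho(e_{23}) + (\frac{7}{3})*rho(e_{34}), summed entrywise (1 is the identity matrix):
Answer: \begin{pmatrix} \frac{6}{5} - 7 i & - \frac{7 i}{3} & \frac{1}{3} & 0 \\ - \frac{7 i}{3} & \frac{6}{5} + 7 i & 0 & - \frac{1}{3} \\ \frac{1}{3} & 0 & \frac{6}{5} - 7 i & - \frac{7 i}{3} \\ 0 & - \frac{1}{3} & - \frac{7 i}{3} & \frac{6}{5} + 7 i \end{pmatrix}


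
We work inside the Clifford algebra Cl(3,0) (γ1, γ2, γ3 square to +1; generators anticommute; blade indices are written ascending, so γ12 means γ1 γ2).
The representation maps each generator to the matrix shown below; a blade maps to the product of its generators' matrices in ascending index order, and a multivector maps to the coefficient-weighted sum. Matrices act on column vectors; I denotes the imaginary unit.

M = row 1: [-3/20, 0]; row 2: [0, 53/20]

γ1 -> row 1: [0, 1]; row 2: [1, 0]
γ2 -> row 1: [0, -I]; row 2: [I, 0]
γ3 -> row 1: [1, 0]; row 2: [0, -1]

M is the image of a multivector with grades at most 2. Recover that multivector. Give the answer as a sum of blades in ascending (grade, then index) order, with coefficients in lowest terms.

Method: 1, rho(γ1), rho(γ2), rho(γ3) form a trace-orthogonal basis of the 2x2 complex matrices (tr(X Y) = 2 if X = Y, else 0), so M = m0*1 + m1*rho(γ1) + m2*rho(γ2) + m3*rho(γ3) with m0 = tr(M)/2 = 5/4, m1 = tr(M rho(γ1))/2 = 0, m2 = tr(M rho(γ2))/2 = 0, m3 = tr(M rho(γ3))/2 = -7/5.
Multiplying table entries, the bivector images are rho(γ12) = I*rho(γ3), rho(γ13) = -I*rho(γ2), rho(γ23) = I*rho(γ1); with real blade coefficients the real parts of m0..m3 are the coefficients of 1, γ1, γ2, γ3 and the imaginary parts give the bivectors (γ23: Im m1, γ13: -Im m2, γ12: Im m3).
Answer: 5/4 - 7/5*γ3


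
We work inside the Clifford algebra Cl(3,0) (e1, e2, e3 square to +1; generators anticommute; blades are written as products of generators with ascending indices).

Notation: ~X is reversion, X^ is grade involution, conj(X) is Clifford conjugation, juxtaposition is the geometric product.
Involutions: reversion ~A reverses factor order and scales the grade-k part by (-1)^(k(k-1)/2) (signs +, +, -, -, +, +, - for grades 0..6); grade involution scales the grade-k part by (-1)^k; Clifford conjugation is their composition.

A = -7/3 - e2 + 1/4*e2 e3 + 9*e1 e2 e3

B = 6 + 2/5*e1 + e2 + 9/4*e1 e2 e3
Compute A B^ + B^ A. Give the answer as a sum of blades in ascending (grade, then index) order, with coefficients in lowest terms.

first term: 29/4 + 359/240*e1 - 11/3*e2 + 1/4*e3 - 2/5*e1 e2 + 27/4*e1 e3 - 21/10*e2 e3 + 1183/20*e1 e2 e3
second term: 29/4 + 359/240*e1 - 11/3*e2 - 1/4*e3 + 2/5*e1 e2 + 27/4*e1 e3 - 21/10*e2 e3 + 1183/20*e1 e2 e3
Answer: 29/2 + 359/120*e1 - 22/3*e2 + 27/2*e1 e3 - 21/5*e2 e3 + 1183/10*e1 e2 e3


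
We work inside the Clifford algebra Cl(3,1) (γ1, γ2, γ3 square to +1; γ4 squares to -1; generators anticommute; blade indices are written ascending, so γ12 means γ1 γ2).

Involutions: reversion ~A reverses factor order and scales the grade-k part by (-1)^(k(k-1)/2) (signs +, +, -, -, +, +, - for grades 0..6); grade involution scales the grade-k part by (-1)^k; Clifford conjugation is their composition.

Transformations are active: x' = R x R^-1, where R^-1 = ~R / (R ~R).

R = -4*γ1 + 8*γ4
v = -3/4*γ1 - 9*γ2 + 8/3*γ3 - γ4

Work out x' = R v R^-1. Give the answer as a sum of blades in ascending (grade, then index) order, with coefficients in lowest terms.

~R = -4*γ1 + 8*γ4, and R ~R = -48, so R^-1 = ~R / (-48).
R v = 11 + 36*γ12 - 32/3*γ13 + 10*γ14 + 72*γ24 - 64/3*γ34
Answer: 31/12*γ1 + 9*γ2 - 8/3*γ3 - 8/3*γ4


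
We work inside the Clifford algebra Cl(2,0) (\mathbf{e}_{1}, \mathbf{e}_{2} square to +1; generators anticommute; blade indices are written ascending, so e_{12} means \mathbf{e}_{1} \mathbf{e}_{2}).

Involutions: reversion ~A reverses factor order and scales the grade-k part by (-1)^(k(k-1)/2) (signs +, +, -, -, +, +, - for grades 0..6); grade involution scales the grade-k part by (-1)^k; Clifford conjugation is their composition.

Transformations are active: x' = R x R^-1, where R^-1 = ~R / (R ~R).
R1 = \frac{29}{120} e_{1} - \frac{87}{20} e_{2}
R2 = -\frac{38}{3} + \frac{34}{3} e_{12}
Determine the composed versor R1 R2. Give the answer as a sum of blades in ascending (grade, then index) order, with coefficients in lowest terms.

Distribute over the terms of R1 (each basis-blade product reordered to ascending indices, repeated generators contracted through their squares):
(\frac{29}{120} e_{1}) R2 = -\frac{551}{180} e_{1} + \frac{493}{180} e_{2}
(-\frac{87}{20} e_{2}) R2 = \frac{493}{10} e_{1} + \frac{551}{10} e_{2}
Summing the partial products and collecting blades:
Answer: \frac{8323}{180} e_{1} + \frac{10411}{180} e_{2}


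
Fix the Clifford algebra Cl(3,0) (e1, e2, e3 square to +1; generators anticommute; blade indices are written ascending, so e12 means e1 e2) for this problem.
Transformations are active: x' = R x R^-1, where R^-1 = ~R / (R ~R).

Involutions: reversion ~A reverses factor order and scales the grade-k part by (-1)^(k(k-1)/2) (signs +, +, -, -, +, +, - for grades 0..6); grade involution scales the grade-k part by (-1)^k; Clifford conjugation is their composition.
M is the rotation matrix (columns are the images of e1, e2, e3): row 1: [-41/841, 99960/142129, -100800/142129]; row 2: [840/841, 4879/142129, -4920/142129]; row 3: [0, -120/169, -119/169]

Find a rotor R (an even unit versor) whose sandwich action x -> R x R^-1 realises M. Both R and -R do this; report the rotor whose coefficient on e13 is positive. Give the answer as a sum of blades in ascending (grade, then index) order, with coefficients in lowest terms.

Method: write R = a + b12*e12 + b13*e13 + b23*e23 with a^2 + b12^2 + b13^2 + b23^2 = 1 (so R^-1 = ~R). Expanding the columns R e_j ~R gives tr M = 4a^2 - 1 and, from the antisymmetric part, M21 - M12 = -4a*b12, M13 - M31 = 4a*b13, M32 - M23 = -4a*b23.
Here tr M = -102129/142129, so a^2 = (1 + tr M)/4 = 10000/142129 and a = ±100/377. Taking a = 100/377: M21 - M12 = 42000/142129, M13 - M31 = -100800/142129, M32 - M23 = -96000/142129, giving b12 = -105/377, b13 = -252/377, b23 = 240/377, i.e. R = 100/377 - 105/377*e12 - 252/377*e13 + 240/377*e23.
Its e13 coefficient is negative, so report the other preimage -R.
Answer: -100/377 + 105/377*e12 + 252/377*e13 - 240/377*e23. Recall the cover is two-to-one: with M of trace -102129/142129, both preimages act alike, and the stated e13 sign chooses the sheet.


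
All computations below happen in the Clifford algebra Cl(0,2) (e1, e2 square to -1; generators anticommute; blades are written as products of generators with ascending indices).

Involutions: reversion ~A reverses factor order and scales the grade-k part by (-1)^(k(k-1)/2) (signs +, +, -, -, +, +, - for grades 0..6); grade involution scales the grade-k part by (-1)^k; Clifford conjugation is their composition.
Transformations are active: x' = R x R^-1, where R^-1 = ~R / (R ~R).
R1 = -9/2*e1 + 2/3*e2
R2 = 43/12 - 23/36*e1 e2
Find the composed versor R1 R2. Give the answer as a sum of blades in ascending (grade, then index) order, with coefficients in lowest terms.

Distribute over the terms of R1 (each basis-blade product reordered to ascending indices, repeated generators contracted through their squares):
(-9/2*e1) R2 = -129/8*e1 - 23/8*e2
(2/3*e2) R2 = -23/54*e1 + 43/18*e2
Summing the partial products and collecting blades:
Answer: -3575/216*e1 - 35/72*e2


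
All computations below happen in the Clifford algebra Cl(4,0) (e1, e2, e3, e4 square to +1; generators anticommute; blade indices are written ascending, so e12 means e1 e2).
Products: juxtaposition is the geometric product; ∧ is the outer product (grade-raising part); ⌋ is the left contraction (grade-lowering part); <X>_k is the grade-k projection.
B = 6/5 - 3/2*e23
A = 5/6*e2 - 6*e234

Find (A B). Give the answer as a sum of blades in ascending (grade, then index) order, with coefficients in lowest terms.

step 1: e2 - 5/4*e3 - 9*e4 - 36/5*e234
Answer: e2 - 5/4*e3 - 9*e4 - 36/5*e234


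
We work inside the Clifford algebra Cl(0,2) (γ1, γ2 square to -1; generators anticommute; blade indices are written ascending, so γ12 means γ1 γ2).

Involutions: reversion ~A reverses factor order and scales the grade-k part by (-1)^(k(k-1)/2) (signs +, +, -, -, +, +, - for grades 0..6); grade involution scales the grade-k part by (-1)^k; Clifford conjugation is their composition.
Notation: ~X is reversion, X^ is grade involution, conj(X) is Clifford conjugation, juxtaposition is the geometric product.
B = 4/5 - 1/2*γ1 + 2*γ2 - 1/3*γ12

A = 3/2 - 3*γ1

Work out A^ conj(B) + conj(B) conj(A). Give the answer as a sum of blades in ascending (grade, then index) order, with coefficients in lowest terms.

first term: -3/10 + 63/20*γ1 - 4*γ2 - 11/2*γ12
second term: -3/10 + 63/20*γ1 - 2*γ2 + 13/2*γ12
Answer: -3/5 + 63/10*γ1 - 6*γ2 + γ12
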